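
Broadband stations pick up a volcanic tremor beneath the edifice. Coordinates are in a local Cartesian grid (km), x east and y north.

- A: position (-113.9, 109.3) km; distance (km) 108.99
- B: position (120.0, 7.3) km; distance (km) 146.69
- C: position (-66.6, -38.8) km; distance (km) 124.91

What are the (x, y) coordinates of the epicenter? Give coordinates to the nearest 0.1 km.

x ≈ -11.1 km, y ≈ 73.1 km

Circle about each station: (x + 113.9)² + (y − 109.3)² = 108.99²; (x − 120.0)² + (y − 7.3)² = 146.69²; (x + 66.6)² + (y + 38.8)² = 124.91².
Subtracting pairs of circle equations eliminates x²+y² and gives linear equations (the radical axes):
467.8 x − 204.0 y = -20105.55
94.6 x − 296.2 y = -22702.39
Solving the 2×2 system: x ≈ -11.1, y ≈ 73.1 km.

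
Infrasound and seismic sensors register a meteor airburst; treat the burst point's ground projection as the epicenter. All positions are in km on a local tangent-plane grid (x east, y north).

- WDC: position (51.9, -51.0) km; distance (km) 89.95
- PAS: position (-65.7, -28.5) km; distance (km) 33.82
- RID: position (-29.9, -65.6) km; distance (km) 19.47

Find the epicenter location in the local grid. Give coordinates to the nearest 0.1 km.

Circle about each station: (x − 51.9)² + (y + 51.0)² = 89.95²; (x + 65.7)² + (y + 28.5)² = 33.82²; (x + 29.9)² + (y + 65.6)² = 19.47².
Subtracting the WDC equation from the PAS and RID equations removes the quadratic terms:
-235.2 x + 45.0 y = 6781.34
-163.6 x − 29.2 y = 7614.68
Solving the 2×2 system: x ≈ -38.0, y ≈ -47.9 km.

(-38.0, -47.9)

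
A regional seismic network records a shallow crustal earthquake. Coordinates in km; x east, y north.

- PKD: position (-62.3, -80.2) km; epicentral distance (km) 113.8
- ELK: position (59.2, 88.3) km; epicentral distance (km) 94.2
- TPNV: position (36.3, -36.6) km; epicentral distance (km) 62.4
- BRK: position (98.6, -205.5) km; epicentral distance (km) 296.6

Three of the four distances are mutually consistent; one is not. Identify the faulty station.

BRK

Solve using three stations at a time. Using PKD, ELK, TPNV (subtract circle equations pairwise → linear system) gives (x, y) ≈ (0.7, 14.5).
Distances from that point to each station vs reported:
  PKD: calculated 113.8 vs reported 113.8 → residual 0.0 km
  ELK: calculated 94.2 vs reported 94.2 → residual 0.0 km
  TPNV: calculated 62.3 vs reported 62.4 → residual 0.1 km
  BRK: calculated 240.9 vs reported 296.6 → residual 55.7 km
PKD, ELK, TPNV are mutually consistent (residuals ≈ 0); BRK is off by 55.7 km.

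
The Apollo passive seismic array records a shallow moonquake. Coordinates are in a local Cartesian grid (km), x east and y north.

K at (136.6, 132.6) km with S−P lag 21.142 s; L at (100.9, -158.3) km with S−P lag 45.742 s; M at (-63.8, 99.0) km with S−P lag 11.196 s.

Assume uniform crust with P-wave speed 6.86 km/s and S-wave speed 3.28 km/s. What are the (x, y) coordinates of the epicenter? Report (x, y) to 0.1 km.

x ≈ 5.2 km, y ≈ 112.8 km

Distance from S−P lag: d = Δt · v_P v_S / (v_P − v_S) = Δt · (6.86·3.28)/(6.86−3.28) ≈ 6.2851·Δt.
So d_K = 132.88, d_L = 287.49, d_M = 70.37 km.
Circle about each station: (x − 136.6)² + (y − 132.6)² = 132.88²; (x − 100.9)² + (y + 158.3)² = 287.49²; (x + 63.8)² + (y − 99.0)² = 70.37².
Subtracting the K equation from the L and M equations removes the quadratic terms:
-71.4 x − 581.8 y = -65996.03
-400.8 x − 67.2 y = -9665.72
Solving the 2×2 system: x ≈ 5.2, y ≈ 112.8 km.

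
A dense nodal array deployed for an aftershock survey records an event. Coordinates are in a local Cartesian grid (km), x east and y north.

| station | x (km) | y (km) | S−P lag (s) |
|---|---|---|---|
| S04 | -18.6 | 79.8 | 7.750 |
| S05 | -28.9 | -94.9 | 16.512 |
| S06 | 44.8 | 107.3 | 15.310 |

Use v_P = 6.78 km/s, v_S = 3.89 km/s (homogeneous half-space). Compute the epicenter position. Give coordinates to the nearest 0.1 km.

Distance from S−P lag: d = Δt · v_P v_S / (v_P − v_S) = Δt · (6.78·3.89)/(6.78−3.89) ≈ 9.1260·Δt.
So d_S04 = 70.73, d_S05 = 150.69, d_S06 = 139.72 km.
Circle about each station: (x + 18.6)² + (y − 79.8)² = 70.73²; (x + 28.9)² + (y + 94.9)² = 150.69²; (x − 44.8)² + (y − 107.3)² = 139.72².
Subtracting the S04 equation from the S05 and S06 equations removes the quadratic terms:
-20.6 x − 349.4 y = -14577.52
126.8 x + 55.0 y = -7712.62
Solving the 2×2 system: x ≈ -81.0, y ≈ 46.5 km.

(-81.0, 46.5)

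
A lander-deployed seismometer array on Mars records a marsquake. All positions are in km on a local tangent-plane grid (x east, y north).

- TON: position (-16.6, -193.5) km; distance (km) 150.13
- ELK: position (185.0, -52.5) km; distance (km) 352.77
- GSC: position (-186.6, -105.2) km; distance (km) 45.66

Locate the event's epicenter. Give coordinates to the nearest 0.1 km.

x ≈ -156.8 km, y ≈ -139.8 km

Circle about each station: (x + 16.6)² + (y + 193.5)² = 150.13²; (x − 185.0)² + (y + 52.5)² = 352.77²; (x + 186.6)² + (y + 105.2)² = 45.66².
Subtracting the TON equation from the ELK and GSC equations removes the quadratic terms:
403.2 x + 282.0 y = -102644.22
-340.0 x + 176.6 y = 28622.97
Solving the 2×2 system: x ≈ -156.8, y ≈ -139.8 km.
Check against TON (with the unrounded x, y): √((x + 16.6)²+(y + 193.5)²) = 150.13 ≈ 150.13 km. ✓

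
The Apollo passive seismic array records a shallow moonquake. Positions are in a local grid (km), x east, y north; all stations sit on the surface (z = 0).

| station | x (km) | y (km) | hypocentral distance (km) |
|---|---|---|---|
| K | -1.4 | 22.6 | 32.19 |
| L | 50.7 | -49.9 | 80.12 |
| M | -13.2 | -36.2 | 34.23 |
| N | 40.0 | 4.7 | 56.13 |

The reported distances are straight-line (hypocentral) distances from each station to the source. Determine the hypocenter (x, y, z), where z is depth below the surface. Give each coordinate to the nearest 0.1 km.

Each station gives a sphere (x−x_i)² + (y−y_i)² + z² = d_i² (stations at z=0).
Subtracting the K sphere from L and M: z² cancels, leaving linear equations in x and y:
104.2 x − 145.0 y = -835.24
-23.6 x − 117.6 y = 836.46
Solving: x ≈ -14.003, y ≈ -4.303 km (keep extra digits for the depth step; rounded: -14.0, -4.3).
Then from the K sphere: z² = 32.19² − (x + 1.4)² − (y − 22.6)² with x = -14.003, y = -4.303, so z ≈ 12.393 ≈ 12.4 km.

x ≈ -14.0 km, y ≈ -4.3 km, depth ≈ 12.4 km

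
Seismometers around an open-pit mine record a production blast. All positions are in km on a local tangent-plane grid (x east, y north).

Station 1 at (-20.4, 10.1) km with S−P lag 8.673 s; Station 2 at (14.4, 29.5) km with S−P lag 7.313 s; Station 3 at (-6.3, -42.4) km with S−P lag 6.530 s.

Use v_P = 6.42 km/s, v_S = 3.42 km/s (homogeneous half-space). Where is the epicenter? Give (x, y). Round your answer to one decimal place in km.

Distance from S−P lag: d = Δt · v_P v_S / (v_P − v_S) = Δt · (6.42·3.42)/(6.42−3.42) ≈ 7.3188·Δt.
So d_Station 1 = 63.48, d_Station 2 = 53.52, d_Station 3 = 47.79 km.
Circle about each station: (x + 20.4)² + (y − 10.1)² = 63.48²; (x − 14.4)² + (y − 29.5)² = 53.52²; (x + 6.3)² + (y + 42.4)² = 47.79².
Subtracting the Station 1 equation from the Station 2 and Station 3 equations removes the quadratic terms:
69.6 x + 38.8 y = 1724.76
28.2 x − 105.0 y = 3065.11
Solving the 2×2 system: x ≈ 35.7, y ≈ -19.6 km.

x ≈ 35.7 km, y ≈ -19.6 km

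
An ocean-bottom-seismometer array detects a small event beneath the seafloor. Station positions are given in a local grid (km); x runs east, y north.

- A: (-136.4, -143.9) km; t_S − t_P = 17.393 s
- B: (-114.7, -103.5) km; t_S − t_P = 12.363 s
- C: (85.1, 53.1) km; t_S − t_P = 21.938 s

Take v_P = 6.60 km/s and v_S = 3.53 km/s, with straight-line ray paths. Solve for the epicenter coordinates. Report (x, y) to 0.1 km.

Distance from S−P lag: d = Δt · v_P v_S / (v_P − v_S) = Δt · (6.60·3.53)/(6.60−3.53) ≈ 7.5889·Δt.
So d_A = 131.99, d_B = 93.82, d_C = 166.49 km.
Circle about each station: (x + 136.4)² + (y + 143.9)² = 131.99²; (x + 114.7)² + (y + 103.5)² = 93.82²; (x − 85.1)² + (y − 53.1)² = 166.49².
Subtracting the A equation from the B and C equations removes the quadratic terms:
43.4 x + 80.8 y = -6824.66
443.0 x + 394.0 y = -39548.11
Solving the 2×2 system: x ≈ -27.1, y ≈ -69.9 km.

-27.1 km east, -69.9 km north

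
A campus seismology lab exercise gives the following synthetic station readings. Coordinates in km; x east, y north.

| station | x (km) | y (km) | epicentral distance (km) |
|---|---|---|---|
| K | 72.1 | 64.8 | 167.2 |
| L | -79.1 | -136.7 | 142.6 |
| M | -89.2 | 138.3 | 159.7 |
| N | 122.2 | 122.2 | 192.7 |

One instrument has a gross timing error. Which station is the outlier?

Solve using three stations at a time. Using L, M, N (subtract circle equations pairwise → linear system) gives (x, y) ≈ (-21.4, -6.3).
Distances from that point to each station vs reported:
  K: calculated 117.5 vs reported 167.2 → residual 49.7 km
  L: calculated 142.6 vs reported 142.6 → residual 0.0 km
  M: calculated 159.7 vs reported 159.7 → residual 0.0 km
  N: calculated 192.7 vs reported 192.7 → residual 0.0 km
L, M, N are mutually consistent (residuals ≈ 0); K is off by 49.7 km.

K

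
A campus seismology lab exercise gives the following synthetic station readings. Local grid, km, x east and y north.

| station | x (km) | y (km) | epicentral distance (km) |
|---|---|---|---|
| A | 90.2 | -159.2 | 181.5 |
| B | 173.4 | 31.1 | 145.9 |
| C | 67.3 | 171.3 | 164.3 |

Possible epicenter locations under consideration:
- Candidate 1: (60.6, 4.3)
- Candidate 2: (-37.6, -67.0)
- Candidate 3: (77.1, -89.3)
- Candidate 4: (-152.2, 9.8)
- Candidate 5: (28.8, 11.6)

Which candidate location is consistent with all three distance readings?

For each candidate, compare |candidate − station| to the reported distance:
Candidate 1: residuals A 15.3, B 30.0, C 2.8 → max 30.0 km
Candidate 2: residuals A 23.9, B 86.8, C 96.1 → max 96.1 km
Candidate 3: residuals A 110.4, B 8.3, C 96.5 → max 110.4 km
Candidate 4: residuals A 114.0, B 180.4, C 108.2 → max 180.4 km
Candidate 5: residuals A 0.0, B 0.0, C 0.0 → max 0.0 km
Only Candidate 5 has all residuals ≈ 0.

Candidate 5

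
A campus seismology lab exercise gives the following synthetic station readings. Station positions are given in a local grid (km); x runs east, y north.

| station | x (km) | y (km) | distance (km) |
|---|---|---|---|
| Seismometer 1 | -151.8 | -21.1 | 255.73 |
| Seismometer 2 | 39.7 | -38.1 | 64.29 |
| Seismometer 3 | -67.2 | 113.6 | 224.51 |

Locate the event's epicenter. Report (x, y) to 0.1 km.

Circle about each station: (x + 151.8)² + (y + 21.1)² = 255.73²; (x − 39.7)² + (y + 38.1)² = 64.29²; (x + 67.2)² + (y − 113.6)² = 224.51².
Subtracting pairs of circle equations eliminates x²+y² and gives linear equations (the radical axes):
383.0 x − 34.0 y = 40803.88
169.2 x + 269.4 y = 8925.44
Solving the 2×2 system: x ≈ 103.7, y ≈ -32.0 km.

103.7 km east, -32.0 km north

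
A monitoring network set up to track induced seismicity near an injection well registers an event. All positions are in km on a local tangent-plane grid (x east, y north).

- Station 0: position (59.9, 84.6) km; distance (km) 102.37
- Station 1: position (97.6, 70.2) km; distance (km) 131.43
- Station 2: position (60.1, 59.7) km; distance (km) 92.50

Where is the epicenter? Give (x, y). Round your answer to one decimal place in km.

Circle about each station: (x − 59.9)² + (y − 84.6)² = 102.37²; (x − 97.6)² + (y − 70.2)² = 131.43²; (x − 60.1)² + (y − 59.7)² = 92.50².
Subtracting pairs of circle equations eliminates x²+y² and gives linear equations (the radical axes):
75.4 x − 28.8 y = -3085.60
0.4 x − 49.8 y = -1645.70
Solving the 2×2 system: x ≈ -28.4, y ≈ 32.8 km.

-28.4 km east, 32.8 km north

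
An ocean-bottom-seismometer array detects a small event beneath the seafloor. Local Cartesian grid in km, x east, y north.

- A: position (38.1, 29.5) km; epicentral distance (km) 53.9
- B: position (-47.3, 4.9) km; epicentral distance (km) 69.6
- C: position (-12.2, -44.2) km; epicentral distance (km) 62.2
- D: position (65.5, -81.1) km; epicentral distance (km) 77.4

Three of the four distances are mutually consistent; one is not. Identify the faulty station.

C

Solve using three stations at a time. Using A, B, D (subtract circle equations pairwise → linear system) gives (x, y) ≈ (17.6, -20.3).
Distances from that point to each station vs reported:
  A: calculated 53.9 vs reported 53.9 → residual 0.0 km
  B: calculated 69.6 vs reported 69.6 → residual 0.0 km
  C: calculated 38.2 vs reported 62.2 → residual 24.0 km
  D: calculated 77.4 vs reported 77.4 → residual 0.0 km
A, B, D are mutually consistent (residuals ≈ 0); C is off by 24.0 km.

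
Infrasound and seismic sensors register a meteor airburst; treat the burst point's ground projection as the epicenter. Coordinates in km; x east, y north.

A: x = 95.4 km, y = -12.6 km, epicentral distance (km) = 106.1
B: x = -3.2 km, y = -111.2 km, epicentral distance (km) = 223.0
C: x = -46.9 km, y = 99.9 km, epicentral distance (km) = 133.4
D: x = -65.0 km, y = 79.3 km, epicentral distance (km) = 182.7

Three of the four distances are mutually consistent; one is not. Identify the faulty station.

Solve using three stations at a time. Using A, B, C (subtract circle equations pairwise → linear system) gives (x, y) ≈ (86.3, 93.0).
Distances from that point to each station vs reported:
  A: calculated 106.0 vs reported 106.1 → residual 0.1 km
  B: calculated 223.0 vs reported 223.0 → residual 0.0 km
  C: calculated 133.3 vs reported 133.4 → residual 0.1 km
  D: calculated 151.9 vs reported 182.7 → residual 30.8 km
A, B, C are mutually consistent (residuals ≈ 0); D is off by 30.8 km.

D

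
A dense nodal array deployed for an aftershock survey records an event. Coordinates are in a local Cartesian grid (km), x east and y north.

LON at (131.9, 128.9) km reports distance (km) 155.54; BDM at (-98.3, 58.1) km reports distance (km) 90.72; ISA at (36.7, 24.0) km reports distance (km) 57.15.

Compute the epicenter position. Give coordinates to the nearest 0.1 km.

-7.6 km east, 60.1 km north

Circle about each station: (x − 131.9)² + (y − 128.9)² = 155.54²; (x + 98.3)² + (y − 58.1)² = 90.72²; (x − 36.7)² + (y − 24.0)² = 57.15².
Subtracting the LON equation from the BDM and ISA equations removes the quadratic terms:
-460.4 x − 141.6 y = -5011.75
-190.4 x − 209.8 y = -11163.36
Solving the 2×2 system: x ≈ -7.6, y ≈ 60.1 km.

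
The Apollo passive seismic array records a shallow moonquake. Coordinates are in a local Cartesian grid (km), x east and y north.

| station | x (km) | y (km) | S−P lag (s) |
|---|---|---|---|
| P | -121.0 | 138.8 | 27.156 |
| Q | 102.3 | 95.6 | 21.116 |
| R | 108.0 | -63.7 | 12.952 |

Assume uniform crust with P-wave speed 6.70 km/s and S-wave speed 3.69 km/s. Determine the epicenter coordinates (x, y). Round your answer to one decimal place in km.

(3.0, -46.6)

Distance from S−P lag: d = Δt · v_P v_S / (v_P − v_S) = Δt · (6.70·3.69)/(6.70−3.69) ≈ 8.2136·Δt.
So d_P = 223.05, d_Q = 173.44, d_R = 106.38 km.
Circle about each station: (x + 121.0)² + (y − 138.8)² = 223.05²; (x − 102.3)² + (y − 95.6)² = 173.44²; (x − 108.0)² + (y + 63.7)² = 106.38².
Subtracting pairs of circle equations eliminates x²+y² and gives linear equations (the radical axes):
446.6 x − 86.4 y = 5368.08
458.0 x − 405.0 y = 20249.85
Solving the 2×2 system: x ≈ 3.0, y ≈ -46.6 km.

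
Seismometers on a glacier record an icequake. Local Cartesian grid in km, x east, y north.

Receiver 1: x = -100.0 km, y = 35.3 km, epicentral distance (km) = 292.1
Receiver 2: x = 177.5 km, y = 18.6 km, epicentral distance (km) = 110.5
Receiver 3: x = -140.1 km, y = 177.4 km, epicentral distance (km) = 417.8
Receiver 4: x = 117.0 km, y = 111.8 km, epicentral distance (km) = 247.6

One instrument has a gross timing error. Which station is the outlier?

Receiver 2

Solve using three stations at a time. Using Receiver 1, Receiver 3, Receiver 4 (subtract circle equations pairwise → linear system) gives (x, y) ≈ (137.4, -135.0).
Distances from that point to each station vs reported:
  Receiver 1: calculated 292.1 vs reported 292.1 → residual 0.0 km
  Receiver 2: calculated 158.8 vs reported 110.5 → residual 48.3 km
  Receiver 3: calculated 417.8 vs reported 417.8 → residual 0.0 km
  Receiver 4: calculated 247.6 vs reported 247.6 → residual 0.0 km
Receiver 1, Receiver 3, Receiver 4 are mutually consistent (residuals ≈ 0); Receiver 2 is off by 48.3 km.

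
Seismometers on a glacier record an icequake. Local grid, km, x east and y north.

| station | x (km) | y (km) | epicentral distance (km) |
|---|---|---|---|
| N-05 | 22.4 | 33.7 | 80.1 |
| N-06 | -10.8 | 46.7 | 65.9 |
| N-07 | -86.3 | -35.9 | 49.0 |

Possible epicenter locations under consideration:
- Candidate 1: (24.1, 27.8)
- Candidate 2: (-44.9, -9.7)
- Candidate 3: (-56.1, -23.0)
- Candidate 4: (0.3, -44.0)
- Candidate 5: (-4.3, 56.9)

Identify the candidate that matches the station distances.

For each candidate, compare |candidate − station| to the reported distance:
Candidate 1: residuals N-05 74.0, N-06 26.2, N-07 78.5 → max 78.5 km
Candidate 2: residuals N-05 0.0, N-06 0.0, N-07 0.0 → max 0.0 km
Candidate 3: residuals N-05 16.7, N-06 17.2, N-07 16.2 → max 17.2 km
Candidate 4: residuals N-05 0.7, N-06 25.5, N-07 38.0 → max 38.0 km
Candidate 5: residuals N-05 44.7, N-06 53.8, N-07 74.8 → max 74.8 km
Only Candidate 2 has all residuals ≈ 0.

Candidate 2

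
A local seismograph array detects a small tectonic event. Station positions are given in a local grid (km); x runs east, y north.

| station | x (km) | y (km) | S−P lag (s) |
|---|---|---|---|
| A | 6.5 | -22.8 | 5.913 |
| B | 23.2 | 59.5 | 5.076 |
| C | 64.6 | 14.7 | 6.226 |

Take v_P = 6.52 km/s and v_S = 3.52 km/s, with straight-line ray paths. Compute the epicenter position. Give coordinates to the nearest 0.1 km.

x ≈ 17.4 km, y ≈ 21.1 km

Distance from S−P lag: d = Δt · v_P v_S / (v_P − v_S) = Δt · (6.52·3.52)/(6.52−3.52) ≈ 7.6501·Δt.
So d_A = 45.24, d_B = 38.83, d_C = 47.63 km.
Circle about each station: (x − 6.5)² + (y + 22.8)² = 45.24²; (x − 23.2)² + (y − 59.5)² = 38.83²; (x − 64.6)² + (y − 14.7)² = 47.63².
Subtracting the A equation from the B and C equations removes the quadratic terms:
33.4 x + 164.6 y = 4055.29
116.2 x + 75.0 y = 3605.20
Solving the 2×2 system: x ≈ 17.4, y ≈ 21.1 km.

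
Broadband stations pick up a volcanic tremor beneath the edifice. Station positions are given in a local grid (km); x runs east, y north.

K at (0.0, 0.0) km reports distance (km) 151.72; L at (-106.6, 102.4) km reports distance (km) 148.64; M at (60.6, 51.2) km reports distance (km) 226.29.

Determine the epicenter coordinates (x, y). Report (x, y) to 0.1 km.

Circle about each station: x² + y² = 151.72²; (x + 106.6)² + (y − 102.4)² = 148.64²; (x − 60.6)² + (y − 51.2)² = 226.29².
Subtracting the K equation from the L and M equations removes the quadratic terms:
-213.2 x + 204.8 y = 22774.43
121.2 x + 102.4 y = -21894.41
Solving the 2×2 system: x ≈ -146.1, y ≈ -40.9 km.
Check against K (with the unrounded x, y): √(x²+y²) = 151.71 ≈ 151.72 km. ✓

x ≈ -146.1 km, y ≈ -40.9 km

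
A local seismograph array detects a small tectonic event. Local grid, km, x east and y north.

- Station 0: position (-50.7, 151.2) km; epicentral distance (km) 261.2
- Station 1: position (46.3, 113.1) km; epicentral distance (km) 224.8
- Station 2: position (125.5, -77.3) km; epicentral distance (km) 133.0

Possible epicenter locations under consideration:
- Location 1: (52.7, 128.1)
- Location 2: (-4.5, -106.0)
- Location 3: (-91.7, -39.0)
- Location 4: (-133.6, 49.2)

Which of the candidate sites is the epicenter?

Location 2

For each candidate, compare |candidate − station| to the reported distance:
Location 1: residuals Station 0 155.3, Station 1 208.5, Station 2 84.9 → max 208.5 km
Location 2: residuals Station 0 0.1, Station 1 0.1, Station 2 0.1 → max 0.1 km
Location 3: residuals Station 0 66.6, Station 1 19.4, Station 2 87.6 → max 87.6 km
Location 4: residuals Station 0 129.8, Station 1 33.9, Station 2 155.3 → max 155.3 km
Only Location 2 has all residuals ≈ 0.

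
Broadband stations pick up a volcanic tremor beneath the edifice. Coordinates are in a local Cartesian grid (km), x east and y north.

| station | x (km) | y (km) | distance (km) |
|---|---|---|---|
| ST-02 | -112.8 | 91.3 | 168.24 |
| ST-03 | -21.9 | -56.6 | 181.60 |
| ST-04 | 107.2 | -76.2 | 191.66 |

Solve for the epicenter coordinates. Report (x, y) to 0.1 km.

54.6 km east, 108.1 km north

Circle about each station: (x + 112.8)² + (y − 91.3)² = 168.24²; (x + 21.9)² + (y + 56.6)² = 181.60²; (x − 107.2)² + (y + 76.2)² = 191.66².
Subtracting the ST-02 equation from the ST-03 and ST-04 equations removes the quadratic terms:
181.8 x − 295.8 y = -22050.22
440.0 x − 335.0 y = -12190.11
Solving the 2×2 system: x ≈ 54.6, y ≈ 108.1 km.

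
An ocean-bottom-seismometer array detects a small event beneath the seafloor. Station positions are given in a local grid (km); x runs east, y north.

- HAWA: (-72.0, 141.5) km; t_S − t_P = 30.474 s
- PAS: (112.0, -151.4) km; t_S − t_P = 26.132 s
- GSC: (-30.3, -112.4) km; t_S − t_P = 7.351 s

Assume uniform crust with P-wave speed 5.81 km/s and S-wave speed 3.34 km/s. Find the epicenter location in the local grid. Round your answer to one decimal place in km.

Distance from S−P lag: d = Δt · v_P v_S / (v_P − v_S) = Δt · (5.81·3.34)/(5.81−3.34) ≈ 7.8564·Δt.
So d_HAWA = 239.42, d_PAS = 205.30, d_GSC = 57.75 km.
Circle about each station: (x + 72.0)² + (y − 141.5)² = 239.42²; (x − 112.0)² + (y + 151.4)² = 205.30²; (x + 30.3)² + (y + 112.4)² = 57.75².
Subtracting pairs of circle equations eliminates x²+y² and gives linear equations (the radical axes):
368.0 x − 585.8 y = 25433.56
83.4 x − 507.8 y = 42332.47
Solving the 2×2 system: x ≈ -86.1, y ≈ -97.5 km.
Check against HAWA (with the unrounded x, y): √((x + 72.0)²+(y − 141.5)²) = 239.42 ≈ 239.42 km. ✓

(-86.1, -97.5)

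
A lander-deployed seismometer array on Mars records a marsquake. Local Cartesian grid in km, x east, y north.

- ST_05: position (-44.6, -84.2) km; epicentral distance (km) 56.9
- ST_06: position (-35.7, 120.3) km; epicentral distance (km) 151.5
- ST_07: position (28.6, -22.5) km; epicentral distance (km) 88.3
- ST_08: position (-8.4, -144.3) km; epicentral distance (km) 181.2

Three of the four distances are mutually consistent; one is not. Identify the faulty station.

Solve using three stations at a time. Using ST_05, ST_06, ST_07 (subtract circle equations pairwise → linear system) gives (x, y) ≈ (-59.4, -29.3).
Distances from that point to each station vs reported:
  ST_05: calculated 56.8 vs reported 56.9 → residual 0.1 km
  ST_06: calculated 151.5 vs reported 151.5 → residual 0.0 km
  ST_07: calculated 88.3 vs reported 88.3 → residual 0.0 km
  ST_08: calculated 125.8 vs reported 181.2 → residual 55.4 km
ST_05, ST_06, ST_07 are mutually consistent (residuals ≈ 0); ST_08 is off by 55.4 km.

ST_08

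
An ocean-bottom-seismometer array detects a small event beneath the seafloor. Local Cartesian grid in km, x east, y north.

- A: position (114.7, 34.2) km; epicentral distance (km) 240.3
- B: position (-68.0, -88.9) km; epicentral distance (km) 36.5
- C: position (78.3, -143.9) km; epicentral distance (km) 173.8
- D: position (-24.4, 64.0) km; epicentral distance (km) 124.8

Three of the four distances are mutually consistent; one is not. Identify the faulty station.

Solve using three stations at a time. Using B, C, D (subtract circle equations pairwise → linear system) gives (x, y) ≈ (-69.5, -52.4).
Distances from that point to each station vs reported:
  A: calculated 203.5 vs reported 240.3 → residual 36.8 km
  B: calculated 36.5 vs reported 36.5 → residual 0.0 km
  C: calculated 173.8 vs reported 173.8 → residual 0.0 km
  D: calculated 124.8 vs reported 124.8 → residual 0.0 km
B, C, D are mutually consistent (residuals ≈ 0); A is off by 36.8 km.

A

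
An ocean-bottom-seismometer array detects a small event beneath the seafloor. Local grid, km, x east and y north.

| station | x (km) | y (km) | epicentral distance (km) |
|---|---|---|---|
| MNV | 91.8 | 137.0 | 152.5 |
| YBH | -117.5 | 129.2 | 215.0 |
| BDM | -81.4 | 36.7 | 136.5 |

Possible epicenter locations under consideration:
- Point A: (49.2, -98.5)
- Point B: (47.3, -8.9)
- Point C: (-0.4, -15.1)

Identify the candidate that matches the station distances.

For each candidate, compare |candidate − station| to the reported distance:
Point A: residuals MNV 86.8, YBH 67.2, BDM 51.5 → max 86.8 km
Point B: residuals MNV 0.0, YBH 0.0, BDM 0.0 → max 0.0 km
Point C: residuals MNV 25.4, YBH 29.2, BDM 40.4 → max 40.4 km
Only Point B has all residuals ≈ 0.

Point B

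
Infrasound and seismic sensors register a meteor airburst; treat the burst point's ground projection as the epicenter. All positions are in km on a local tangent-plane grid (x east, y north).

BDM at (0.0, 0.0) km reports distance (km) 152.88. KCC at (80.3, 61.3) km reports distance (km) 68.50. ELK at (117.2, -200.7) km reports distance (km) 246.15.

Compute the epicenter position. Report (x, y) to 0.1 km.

x ≈ 146.5 km, y ≈ 43.7 km

Circle about each station: x² + y² = 152.88²; (x − 80.3)² + (y − 61.3)² = 68.50²; (x − 117.2)² + (y + 200.7)² = 246.15².
Subtracting the BDM equation from the KCC and ELK equations removes the quadratic terms:
160.6 x + 122.6 y = 28885.82
234.4 x − 401.4 y = 16798.80
Solving the 2×2 system: x ≈ 146.5, y ≈ 43.7 km.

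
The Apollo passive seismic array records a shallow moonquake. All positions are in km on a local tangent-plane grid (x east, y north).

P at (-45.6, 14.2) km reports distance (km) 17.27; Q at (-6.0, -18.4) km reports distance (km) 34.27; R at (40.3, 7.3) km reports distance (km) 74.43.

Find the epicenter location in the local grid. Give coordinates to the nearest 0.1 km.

Circle about each station: (x + 45.6)² + (y − 14.2)² = 17.27²; (x + 6.0)² + (y + 18.4)² = 34.27²; (x − 40.3)² + (y − 7.3)² = 74.43².
Subtracting pairs of circle equations eliminates x²+y² and gives linear equations (the radical axes):
79.2 x − 65.2 y = -2782.62
171.8 x − 13.8 y = -5845.19
Solving the 2×2 system: x ≈ -33.9, y ≈ 1.5 km.

x ≈ -33.9 km, y ≈ 1.5 km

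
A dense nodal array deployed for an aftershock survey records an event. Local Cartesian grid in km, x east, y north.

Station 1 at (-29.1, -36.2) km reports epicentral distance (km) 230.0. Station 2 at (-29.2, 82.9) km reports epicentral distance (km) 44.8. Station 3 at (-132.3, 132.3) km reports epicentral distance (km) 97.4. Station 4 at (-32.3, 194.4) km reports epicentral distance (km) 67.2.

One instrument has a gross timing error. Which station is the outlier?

Station 1

Solve using three stations at a time. Using Station 2, Station 3, Station 4 (subtract circle equations pairwise → linear system) gives (x, y) ≈ (-35.0, 127.3).
Distances from that point to each station vs reported:
  Station 1: calculated 163.6 vs reported 230.0 → residual 66.4 km
  Station 2: calculated 44.8 vs reported 44.8 → residual 0.0 km
  Station 3: calculated 97.4 vs reported 97.4 → residual 0.0 km
  Station 4: calculated 67.2 vs reported 67.2 → residual 0.0 km
Station 2, Station 3, Station 4 are mutually consistent (residuals ≈ 0); Station 1 is off by 66.4 km.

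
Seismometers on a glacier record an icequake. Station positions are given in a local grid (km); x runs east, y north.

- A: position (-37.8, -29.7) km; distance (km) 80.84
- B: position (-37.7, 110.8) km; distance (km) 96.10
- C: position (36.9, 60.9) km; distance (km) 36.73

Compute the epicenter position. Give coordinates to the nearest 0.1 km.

(15.7, 30.9)

Circle about each station: (x + 37.8)² + (y + 29.7)² = 80.84²; (x + 37.7)² + (y − 110.8)² = 96.10²; (x − 36.9)² + (y − 60.9)² = 36.73².
Subtracting the A equation from the B and C equations removes the quadratic terms:
0.2 x + 281.0 y = 8686.90
149.4 x + 181.2 y = 7945.50
Solving the 2×2 system: x ≈ 15.7, y ≈ 30.9 km.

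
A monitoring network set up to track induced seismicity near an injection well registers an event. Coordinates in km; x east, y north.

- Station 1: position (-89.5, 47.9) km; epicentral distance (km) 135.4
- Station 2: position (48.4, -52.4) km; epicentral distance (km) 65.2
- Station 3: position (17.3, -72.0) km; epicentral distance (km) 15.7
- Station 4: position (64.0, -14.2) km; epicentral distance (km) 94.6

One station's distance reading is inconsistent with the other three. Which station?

Station 3

Solve using three stations at a time. Using Station 1, Station 2, Station 4 (subtract circle equations pairwise → linear system) gives (x, y) ≈ (-15.5, -65.5).
Distances from that point to each station vs reported:
  Station 1: calculated 135.4 vs reported 135.4 → residual 0.0 km
  Station 2: calculated 65.2 vs reported 65.2 → residual 0.0 km
  Station 3: calculated 33.4 vs reported 15.7 → residual 17.7 km
  Station 4: calculated 94.6 vs reported 94.6 → residual 0.0 km
Station 1, Station 2, Station 4 are mutually consistent (residuals ≈ 0); Station 3 is off by 17.7 km.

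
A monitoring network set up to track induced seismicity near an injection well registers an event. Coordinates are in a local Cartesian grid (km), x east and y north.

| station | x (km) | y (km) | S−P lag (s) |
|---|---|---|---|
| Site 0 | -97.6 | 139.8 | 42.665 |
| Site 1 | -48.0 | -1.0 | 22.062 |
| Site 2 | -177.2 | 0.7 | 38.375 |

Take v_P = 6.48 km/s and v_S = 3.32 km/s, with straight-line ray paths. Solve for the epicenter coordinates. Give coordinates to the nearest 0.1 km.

Distance from S−P lag: d = Δt · v_P v_S / (v_P − v_S) = Δt · (6.48·3.32)/(6.48−3.32) ≈ 6.8081·Δt.
So d_Site 0 = 290.47, d_Site 1 = 150.20, d_Site 2 = 261.26 km.
Circle about each station: (x + 97.6)² + (y − 139.8)² = 290.47²; (x + 48.0)² + (y + 1.0)² = 150.20²; (x + 177.2)² + (y − 0.7)² = 261.26².
Subtracting the Site 0 equation from the Site 1 and Site 2 equations removes the quadratic terms:
99.2 x − 281.6 y = 35047.98
-159.2 x − 278.2 y = 18446.56
Solving the 2×2 system: x ≈ 62.9, y ≈ -102.3 km.

62.9 km east, -102.3 km north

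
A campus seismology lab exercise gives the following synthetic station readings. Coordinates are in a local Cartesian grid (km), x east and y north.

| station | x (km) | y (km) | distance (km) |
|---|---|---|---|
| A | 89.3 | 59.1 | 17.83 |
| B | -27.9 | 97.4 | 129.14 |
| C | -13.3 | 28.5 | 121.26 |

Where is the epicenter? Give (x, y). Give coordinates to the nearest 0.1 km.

x ≈ 99.1 km, y ≈ 74.0 km

Circle about each station: (x − 89.3)² + (y − 59.1)² = 17.83²; (x + 27.9)² + (y − 97.4)² = 129.14²; (x + 13.3)² + (y − 28.5)² = 121.26².
Subtracting the A equation from the B and C equations removes the quadratic terms:
-234.4 x + 76.6 y = -17561.36
-205.2 x − 61.2 y = -24864.24
Solving the 2×2 system: x ≈ 99.1, y ≈ 74.0 km.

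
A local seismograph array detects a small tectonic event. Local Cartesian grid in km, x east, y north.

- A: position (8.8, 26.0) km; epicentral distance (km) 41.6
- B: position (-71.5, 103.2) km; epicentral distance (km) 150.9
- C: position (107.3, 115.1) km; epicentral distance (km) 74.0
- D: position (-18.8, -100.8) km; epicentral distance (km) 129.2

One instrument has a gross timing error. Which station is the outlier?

C

Solve using three stations at a time. Using A, B, D (subtract circle equations pairwise → linear system) gives (x, y) ≈ (47.4, 10.2).
Distances from that point to each station vs reported:
  A: calculated 41.7 vs reported 41.6 → residual 0.1 km
  B: calculated 150.9 vs reported 150.9 → residual 0.0 km
  C: calculated 120.8 vs reported 74.0 → residual 46.8 km
  D: calculated 129.2 vs reported 129.2 → residual 0.0 km
A, B, D are mutually consistent (residuals ≈ 0); C is off by 46.8 km.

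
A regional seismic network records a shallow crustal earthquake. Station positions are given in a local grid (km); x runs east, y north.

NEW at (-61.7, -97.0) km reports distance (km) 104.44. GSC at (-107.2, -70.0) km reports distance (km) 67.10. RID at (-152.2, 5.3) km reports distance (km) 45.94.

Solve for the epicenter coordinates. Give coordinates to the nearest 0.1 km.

Circle about each station: (x + 61.7)² + (y + 97.0)² = 104.44²; (x + 107.2)² + (y + 70.0)² = 67.10²; (x + 152.2)² + (y − 5.3)² = 45.94².
Subtracting pairs of circle equations eliminates x²+y² and gives linear equations (the radical axes):
-91.0 x + 54.0 y = 9581.25
-181.0 x + 204.6 y = 18774.27
Solving the 2×2 system: x ≈ -107.0, y ≈ -2.9 km.

(-107.0, -2.9)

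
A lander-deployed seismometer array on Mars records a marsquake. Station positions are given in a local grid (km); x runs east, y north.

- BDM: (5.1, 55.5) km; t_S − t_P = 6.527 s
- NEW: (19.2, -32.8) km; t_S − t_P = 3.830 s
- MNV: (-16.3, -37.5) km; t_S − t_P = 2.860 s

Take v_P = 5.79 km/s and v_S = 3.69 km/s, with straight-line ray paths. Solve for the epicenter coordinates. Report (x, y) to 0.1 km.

-11.5 km east, -8.8 km north

Distance from S−P lag: d = Δt · v_P v_S / (v_P − v_S) = Δt · (5.79·3.69)/(5.79−3.69) ≈ 10.1739·Δt.
So d_BDM = 66.40, d_NEW = 38.97, d_MNV = 29.10 km.
Circle about each station: (x − 5.1)² + (y − 55.5)² = 66.40²; (x − 19.2)² + (y + 32.8)² = 38.97²; (x + 16.3)² + (y + 37.5)² = 29.10².
Subtracting the BDM equation from the NEW and MNV equations removes the quadratic terms:
28.2 x − 176.6 y = 1228.52
-42.8 x − 186.0 y = 2127.83
Solving the 2×2 system: x ≈ -11.5, y ≈ -8.8 km.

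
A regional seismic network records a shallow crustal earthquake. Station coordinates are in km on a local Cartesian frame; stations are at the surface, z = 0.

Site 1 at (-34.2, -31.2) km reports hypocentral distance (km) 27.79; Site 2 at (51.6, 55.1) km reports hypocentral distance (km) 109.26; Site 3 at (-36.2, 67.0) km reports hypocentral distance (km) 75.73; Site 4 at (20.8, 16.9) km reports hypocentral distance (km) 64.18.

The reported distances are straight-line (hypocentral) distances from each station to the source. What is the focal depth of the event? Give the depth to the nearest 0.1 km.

depth ≈ 14.1 km

Each station gives a sphere (x−x_i)² + (y−y_i)² + z² = d_i² (stations at z=0).
Subtracting the Site 1 sphere from Site 2 and Site 3: z² cancels, leaving linear equations in x and y:
171.6 x + 172.6 y = -7609.97
-4.0 x + 196.4 y = -1306.39
Solving: x ≈ -36.901, y ≈ -7.403 km (keep extra digits for the depth step; rounded: -36.9, -7.4).
Then from the Site 1 sphere: z² = 27.79² − (x + 34.2)² − (y + 31.2)² with x = -36.901, y = -7.403, so z ≈ 14.096 ≈ 14.1 km.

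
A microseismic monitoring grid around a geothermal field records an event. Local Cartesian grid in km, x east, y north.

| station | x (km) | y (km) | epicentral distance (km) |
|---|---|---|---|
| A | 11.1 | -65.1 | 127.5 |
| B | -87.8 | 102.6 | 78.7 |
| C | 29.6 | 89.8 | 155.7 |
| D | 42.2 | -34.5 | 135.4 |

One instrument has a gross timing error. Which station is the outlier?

Solve using three stations at a time. Using A, B, D (subtract circle equations pairwise → linear system) gives (x, y) ≈ (-79.7, 24.4).
Distances from that point to each station vs reported:
  A: calculated 127.5 vs reported 127.5 → residual 0.0 km
  B: calculated 78.7 vs reported 78.7 → residual 0.0 km
  C: calculated 127.4 vs reported 155.7 → residual 28.3 km
  D: calculated 135.4 vs reported 135.4 → residual 0.0 km
A, B, D are mutually consistent (residuals ≈ 0); C is off by 28.3 km.

C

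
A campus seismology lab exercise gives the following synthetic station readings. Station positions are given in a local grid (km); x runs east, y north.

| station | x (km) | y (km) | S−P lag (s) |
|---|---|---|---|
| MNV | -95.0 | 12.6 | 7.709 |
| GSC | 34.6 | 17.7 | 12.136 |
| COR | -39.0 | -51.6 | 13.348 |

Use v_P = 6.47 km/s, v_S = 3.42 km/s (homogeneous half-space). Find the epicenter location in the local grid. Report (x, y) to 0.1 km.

x ≈ -49.2 km, y ≈ 44.7 km

Distance from S−P lag: d = Δt · v_P v_S / (v_P − v_S) = Δt · (6.47·3.42)/(6.47−3.42) ≈ 7.2549·Δt.
So d_MNV = 55.93, d_GSC = 88.05, d_COR = 96.84 km.
Circle about each station: (x + 95.0)² + (y − 12.6)² = 55.93²; (x − 34.6)² + (y − 17.7)² = 88.05²; (x + 39.0)² + (y + 51.6)² = 96.84².
Subtracting the MNV equation from the GSC and COR equations removes the quadratic terms:
259.2 x + 10.2 y = -12297.95
112.0 x − 128.4 y = -11250.02
Solving the 2×2 system: x ≈ -49.2, y ≈ 44.7 km.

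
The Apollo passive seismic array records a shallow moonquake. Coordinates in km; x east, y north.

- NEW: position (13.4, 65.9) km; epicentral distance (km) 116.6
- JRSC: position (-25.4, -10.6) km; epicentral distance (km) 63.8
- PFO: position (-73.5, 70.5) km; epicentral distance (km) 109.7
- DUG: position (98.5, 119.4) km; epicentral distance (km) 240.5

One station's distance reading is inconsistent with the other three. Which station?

NEW

Solve using three stations at a time. Using JRSC, PFO, DUG (subtract circle equations pairwise → linear system) gives (x, y) ≈ (-82.6, -38.8).
Distances from that point to each station vs reported:
  NEW: calculated 142.1 vs reported 116.6 → residual 25.5 km
  JRSC: calculated 63.8 vs reported 63.8 → residual 0.0 km
  PFO: calculated 109.7 vs reported 109.7 → residual 0.0 km
  DUG: calculated 240.5 vs reported 240.5 → residual 0.0 km
JRSC, PFO, DUG are mutually consistent (residuals ≈ 0); NEW is off by 25.5 km.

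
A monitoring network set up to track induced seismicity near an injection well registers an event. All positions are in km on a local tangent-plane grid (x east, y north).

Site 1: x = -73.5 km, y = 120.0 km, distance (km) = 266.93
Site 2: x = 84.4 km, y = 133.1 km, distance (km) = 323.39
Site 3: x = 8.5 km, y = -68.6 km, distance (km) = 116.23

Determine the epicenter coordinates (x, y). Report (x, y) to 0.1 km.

-77.4 km east, -146.9 km north

Circle about each station: (x + 73.5)² + (y − 120.0)² = 266.93²; (x − 84.4)² + (y − 133.1)² = 323.39²; (x − 8.5)² + (y + 68.6)² = 116.23².
Subtracting the Site 1 equation from the Site 2 and Site 3 equations removes the quadratic terms:
315.8 x + 26.2 y = -28292.75
164.0 x − 377.2 y = 42718.17
Solving the 2×2 system: x ≈ -77.4, y ≈ -146.9 km.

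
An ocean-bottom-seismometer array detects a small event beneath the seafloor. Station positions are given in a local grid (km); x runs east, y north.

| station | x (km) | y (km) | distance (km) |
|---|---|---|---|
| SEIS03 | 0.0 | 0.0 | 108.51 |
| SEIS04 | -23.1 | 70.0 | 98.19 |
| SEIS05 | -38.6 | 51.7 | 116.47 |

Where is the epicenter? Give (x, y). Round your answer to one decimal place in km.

(74.7, 78.7)

Circle about each station: x² + y² = 108.51²; (x + 23.1)² + (y − 70.0)² = 98.19²; (x + 38.6)² + (y − 51.7)² = 116.47².
Subtracting pairs of circle equations eliminates x²+y² and gives linear equations (the radical axes):
-46.2 x + 140.0 y = 7566.75
-77.2 x + 103.4 y = 2372.01
Solving the 2×2 system: x ≈ 74.7, y ≈ 78.7 km.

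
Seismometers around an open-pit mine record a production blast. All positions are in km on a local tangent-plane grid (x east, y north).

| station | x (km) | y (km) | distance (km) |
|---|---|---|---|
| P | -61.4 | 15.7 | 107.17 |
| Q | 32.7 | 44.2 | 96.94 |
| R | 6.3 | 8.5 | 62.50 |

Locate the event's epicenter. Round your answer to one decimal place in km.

x ≈ 21.6 km, y ≈ -52.1 km

Circle about each station: (x + 61.4)² + (y − 15.7)² = 107.17²; (x − 32.7)² + (y − 44.2)² = 96.94²; (x − 6.3)² + (y − 8.5)² = 62.50².
Subtracting pairs of circle equations eliminates x²+y² and gives linear equations (the radical axes):
188.2 x + 57.0 y = 1094.53
135.4 x − 14.4 y = 3674.65
Solving the 2×2 system: x ≈ 21.6, y ≈ -52.1 km.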